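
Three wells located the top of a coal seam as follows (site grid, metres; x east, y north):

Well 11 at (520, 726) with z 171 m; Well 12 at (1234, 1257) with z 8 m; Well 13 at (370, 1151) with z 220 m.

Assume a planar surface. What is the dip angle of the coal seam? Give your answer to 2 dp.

14.05°

Let the plane be z = a·x + b·y + c.
Well 12−Well 11: 714a + 531b = −163;  Well 13−Well 11: −150a + 425b = 49.
Solving gives a = −0.24874, b = 0.02750.
Gradient magnitude |∇z| = √(a² + b²) = √(0.06187 + 0.00076) = 0.25026.
True dip = arctan(0.25026) = 14.05°, dipping toward E (azimuth ≈ 096°).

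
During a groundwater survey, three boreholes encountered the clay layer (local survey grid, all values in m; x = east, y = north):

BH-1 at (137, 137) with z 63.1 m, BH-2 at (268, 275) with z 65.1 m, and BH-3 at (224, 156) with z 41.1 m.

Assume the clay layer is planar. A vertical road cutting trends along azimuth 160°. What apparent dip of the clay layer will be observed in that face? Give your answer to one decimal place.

22.4°

Let the plane be z = a·x + b·y + c.
BH-2−BH-1: 131a + 138b = 2;  BH-3−BH-1: 87a + 19b = −22.
Solving gives a = −0.32300, b = 0.32111.
Unit vector along 160° is (sin 160°, cos 160°) = (0.3420, -0.9397).
Slope in that direction = a·(0.3420) + b·(-0.9397) = −0.41222.
Apparent dip = arctan|0.41222| = 22.4° (true dip is 24.5°, so apparent ≤ true as expected).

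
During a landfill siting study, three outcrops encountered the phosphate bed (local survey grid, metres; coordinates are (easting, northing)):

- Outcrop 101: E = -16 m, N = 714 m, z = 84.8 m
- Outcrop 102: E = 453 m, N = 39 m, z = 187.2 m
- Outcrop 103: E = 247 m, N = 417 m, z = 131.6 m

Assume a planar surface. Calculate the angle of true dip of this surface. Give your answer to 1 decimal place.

Two edge vectors: Outcrop 101→Outcrop 102 = (469, -675, 102.4), Outcrop 101→Outcrop 103 = (263, -297, 46.8).
Normal n = (Outcrop 101→Outcrop 102) × (Outcrop 101→Outcrop 103) = (-1177.2, 4982, 38232).
So ∂z/∂E = −n_x/n_z = 0.03079 and ∂z/∂N = −n_y/n_z = −0.13031.
Gradient magnitude |∇z| = √(a² + b²) = √(0.00095 + 0.01698) = 0.13390.
True dip = arctan(0.13390) = 7.6°, dipping toward NNW (azimuth ≈ 347°).

7.6°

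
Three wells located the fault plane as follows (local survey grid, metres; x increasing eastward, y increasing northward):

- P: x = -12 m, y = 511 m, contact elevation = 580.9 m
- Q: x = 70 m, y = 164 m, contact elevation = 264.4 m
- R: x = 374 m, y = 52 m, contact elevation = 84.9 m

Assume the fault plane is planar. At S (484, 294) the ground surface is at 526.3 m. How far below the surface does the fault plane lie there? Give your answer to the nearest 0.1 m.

Let the plane be z = a·x + b·y + c.
Q−P: 82a − 347b = −316.5;  R−P: 386a − 459b = −496.
Solving gives a = −0.27869, b = 0.84625.
Then c = 580.9 − a·-12 − b·511 = 145.12.
At (484, 294): z_contact = −134.88 + 248.80 + 145.12 = 259.04 m.
Depth below ground = 526.3 − 259.04 = 267.3 m.

267.3 m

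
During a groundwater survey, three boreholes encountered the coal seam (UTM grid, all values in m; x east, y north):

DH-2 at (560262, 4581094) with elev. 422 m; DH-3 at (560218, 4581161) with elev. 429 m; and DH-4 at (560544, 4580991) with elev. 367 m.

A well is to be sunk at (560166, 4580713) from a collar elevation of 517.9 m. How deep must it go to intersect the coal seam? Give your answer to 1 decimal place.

Two edge vectors: DH-2→DH-3 = (-44, 67, 7), DH-2→DH-4 = (282, -103, -55).
Normal n = (DH-2→DH-3) × (DH-2→DH-4) = (-2964, -446, -14362).
So ∂z/∂x = −n_x/n_z = −0.206377942 and ∂z/∂y = −n_y/n_z = −0.031054171.
Intercept c from DH-2: 422 + 115625.72 + 142262.08 = 258309.79.
At (560166, 4580713): z_contact = −115605.91 − 142250.24 + 258309.79 = 453.64 m.
Depth below ground = 517.9 − 453.64 = 64.3 m.

64.3 m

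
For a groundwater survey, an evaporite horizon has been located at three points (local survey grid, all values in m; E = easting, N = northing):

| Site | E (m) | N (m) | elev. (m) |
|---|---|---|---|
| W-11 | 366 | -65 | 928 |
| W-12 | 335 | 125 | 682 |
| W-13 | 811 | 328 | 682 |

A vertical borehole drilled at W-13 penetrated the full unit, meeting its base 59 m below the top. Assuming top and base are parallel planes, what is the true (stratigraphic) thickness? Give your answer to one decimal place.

35.7 m

Let the plane be z = a·E + b·N + c.
W-12−W-11: −31a + 190b = −246;  W-13−W-11: 445a + 393b = −246.
Solving gives a = 0.51625, b = −1.21051.
|∇z| = √(a²+b²) = 1.31599, so dip δ = arctan(1.31599) = 52.77°.
True thickness = vertical thickness × cos δ = 59 × cos 52.77° = 35.7 m.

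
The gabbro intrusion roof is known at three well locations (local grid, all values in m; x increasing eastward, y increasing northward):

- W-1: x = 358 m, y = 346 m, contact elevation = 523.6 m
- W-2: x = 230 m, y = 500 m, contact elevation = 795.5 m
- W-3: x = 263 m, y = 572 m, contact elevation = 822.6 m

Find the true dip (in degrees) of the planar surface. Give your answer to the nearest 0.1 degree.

54.2°

Let the plane be z = a·x + b·y + c.
W-2−W-1: −128a + 154b = 271.9;  W-3−W-1: −95a + 226b = 299.
Solving gives a = −1.07731, b = 0.87016.
Gradient magnitude |∇z| = √(a² + b²) = √(1.16060 + 0.75717) = 1.38484.
True dip = arctan(1.38484) = 54.2°, dipping toward SE (azimuth ≈ 129°).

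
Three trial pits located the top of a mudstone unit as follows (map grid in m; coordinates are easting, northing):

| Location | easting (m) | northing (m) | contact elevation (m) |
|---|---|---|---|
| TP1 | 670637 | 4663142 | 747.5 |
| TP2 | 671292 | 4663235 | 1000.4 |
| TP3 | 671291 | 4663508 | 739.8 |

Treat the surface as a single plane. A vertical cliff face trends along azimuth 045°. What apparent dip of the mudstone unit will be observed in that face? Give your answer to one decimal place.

Let the plane be z = a·easting + b·northing + c.
TP2−TP1: 655a + 93b = 252.9;  TP3−TP1: 654a + 366b = −7.7.
Solving gives a = 0.52137, b = −0.95267.
Unit vector along 045° is (sin 45°, cos 45°) = (0.7071, 0.7071).
Slope in that direction = a·(0.7071) + b·(0.7071) = −0.30497.
Apparent dip = arctan|0.30497| = 17.0° (true dip is 47.4°, so apparent ≤ true as expected).

17.0°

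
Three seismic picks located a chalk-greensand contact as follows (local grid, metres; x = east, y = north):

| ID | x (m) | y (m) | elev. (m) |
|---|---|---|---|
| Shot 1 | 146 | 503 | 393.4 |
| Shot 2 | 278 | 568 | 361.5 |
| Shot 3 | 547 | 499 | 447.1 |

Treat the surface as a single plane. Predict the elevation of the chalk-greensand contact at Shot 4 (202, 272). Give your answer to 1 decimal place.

573.2 m

Two edge vectors: Shot 1→Shot 2 = (132, 65, -31.9), Shot 1→Shot 3 = (401, -4, 53.7).
Normal n = (Shot 1→Shot 2) × (Shot 1→Shot 3) = (3362.9, -19880.3, -26593).
So ∂z/∂x = −n_x/n_z = 0.12646 and ∂z/∂y = −n_y/n_z = −0.74758.
Intercept c from Shot 1: 393.4 − 18.46 + 376.03 = 750.97.
At (202, 272): z = 25.5 − 203.3 + 750.97 = 573.2 m.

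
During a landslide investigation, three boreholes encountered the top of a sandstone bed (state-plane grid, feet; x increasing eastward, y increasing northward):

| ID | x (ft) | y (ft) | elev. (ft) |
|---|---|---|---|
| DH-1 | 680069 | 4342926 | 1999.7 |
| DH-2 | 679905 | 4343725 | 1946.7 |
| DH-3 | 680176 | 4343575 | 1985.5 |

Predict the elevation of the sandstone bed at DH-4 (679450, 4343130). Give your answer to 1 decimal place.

Let the plane be z = a·x + b·y + c.
DH-2−DH-1: −164a + 799b = −53;  DH-3−DH-1: 107a + 649b = −14.2.
Solving gives a = 0.120102746, b = −0.041681038.
Then c = 1999.7 − a·680069 − b·4342926 = 101339.21.
At (679450, 4343130): z = 81603.8 − 181026.2 + 101339.21 = 1916.9 ft.

1916.9 ft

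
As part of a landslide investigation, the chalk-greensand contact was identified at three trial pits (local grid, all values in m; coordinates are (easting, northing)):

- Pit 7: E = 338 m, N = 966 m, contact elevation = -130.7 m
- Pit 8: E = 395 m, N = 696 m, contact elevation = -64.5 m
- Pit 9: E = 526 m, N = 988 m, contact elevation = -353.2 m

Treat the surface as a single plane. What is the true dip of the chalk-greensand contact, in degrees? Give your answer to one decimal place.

Let the plane be z = a·E + b·N + c.
Pit 8−Pit 7: 57a − 270b = 66.2;  Pit 9−Pit 7: 188a + 22b = −222.5.
Solving gives a = −1.12698, b = −0.48310.
Gradient magnitude |∇z| = √(a² + b²) = √(1.27008 + 0.23339) = 1.22616.
True dip = arctan(1.22616) = 50.8°, dipping toward ENE (azimuth ≈ 067°).

50.8°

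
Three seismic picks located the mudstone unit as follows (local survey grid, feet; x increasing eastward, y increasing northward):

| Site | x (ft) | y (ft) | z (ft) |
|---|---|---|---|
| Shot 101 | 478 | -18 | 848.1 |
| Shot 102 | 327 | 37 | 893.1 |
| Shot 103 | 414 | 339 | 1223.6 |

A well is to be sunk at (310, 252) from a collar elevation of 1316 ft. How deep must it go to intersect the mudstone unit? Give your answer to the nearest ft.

Let the plane be z = a·x + b·y + c.
Shot 102−Shot 101: −151a + 55b = 45;  Shot 103−Shot 101: −64a + 357b = 375.5.
Solving gives a = 0.09105, b = 1.06814.
Then c = 848.1 − a·478 − b·-18 = 823.81.
At (310, 252): z_contact = 28.2 + 269.2 + 823.81 = 1121.2 ft.
Depth below ground = 1316 − 1121.2 = 195 ft.

195 ft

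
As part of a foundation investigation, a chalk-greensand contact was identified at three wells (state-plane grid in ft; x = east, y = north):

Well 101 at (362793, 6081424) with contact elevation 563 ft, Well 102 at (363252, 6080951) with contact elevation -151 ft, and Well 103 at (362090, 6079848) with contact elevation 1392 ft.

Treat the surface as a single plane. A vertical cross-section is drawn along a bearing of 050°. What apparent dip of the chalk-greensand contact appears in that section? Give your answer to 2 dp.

45.76°

Two edge vectors: Well 101→Well 102 = (459, -473, -714), Well 101→Well 103 = (-703, -1576, 829).
Normal n = (Well 101→Well 102) × (Well 101→Well 103) = (-1517381, 121431, -1055903).
So ∂z/∂x = −n_x/n_z = −1.43705 and ∂z/∂y = −n_y/n_z = 0.11500.
Unit vector along 050° is (sin 50°, cos 50°) = (0.7660, 0.6428).
Slope in that direction = a·(0.7660) + b·(0.6428) = −1.02692.
Apparent dip = arctan|1.02692| = 45.76° (true dip is 55.3°, so apparent ≤ true as expected).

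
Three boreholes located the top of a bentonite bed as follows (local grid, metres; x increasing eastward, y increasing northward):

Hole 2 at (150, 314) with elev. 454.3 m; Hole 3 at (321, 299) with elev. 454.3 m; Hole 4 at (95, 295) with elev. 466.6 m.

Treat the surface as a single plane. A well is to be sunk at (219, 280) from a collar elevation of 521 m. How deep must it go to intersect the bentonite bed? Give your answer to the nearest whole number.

Let the plane be z = a·x + b·y + c.
Hole 3−Hole 2: 171a − 15b = 0;  Hole 4−Hole 2: −55a − 19b = 12.3.
Solving gives a = −0.04529, b = −0.51627.
Then c = 454.3 − a·150 − b·314 = 623.20.
At (219, 280): z_contact = −9.9 − 144.6 + 623.20 = 468.7 m.
Depth below ground = 521 − 468.7 = 52 m.

52 m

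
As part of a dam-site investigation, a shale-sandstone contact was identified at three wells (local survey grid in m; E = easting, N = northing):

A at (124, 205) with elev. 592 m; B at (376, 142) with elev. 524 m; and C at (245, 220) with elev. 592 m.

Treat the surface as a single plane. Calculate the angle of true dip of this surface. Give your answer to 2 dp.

Let the plane be z = a·E + b·N + c.
B−A: 252a − 63b = −68;  C−A: 121a + 15b = 0.
Solving gives a = −0.08945, b = 0.72156.
Gradient magnitude |∇z| = √(a² + b²) = √(0.00800 + 0.52066) = 0.72709.
True dip = arctan(0.72709) = 36.02°, dipping toward S (azimuth ≈ 173°).

36.02°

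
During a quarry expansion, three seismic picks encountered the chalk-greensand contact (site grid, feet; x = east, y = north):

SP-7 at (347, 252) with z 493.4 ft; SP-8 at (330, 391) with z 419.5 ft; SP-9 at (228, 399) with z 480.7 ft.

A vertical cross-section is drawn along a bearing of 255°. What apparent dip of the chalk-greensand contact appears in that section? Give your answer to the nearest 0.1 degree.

38.1°

Let the plane be z = a·x + b·y + c.
SP-8−SP-7: −17a + 139b = −73.9;  SP-9−SP-7: −119a + 147b = −12.7.
Solving gives a = −0.64791, b = −0.61090.
Unit vector along 255° is (sin 255°, cos 255°) = (-0.9659, -0.2588).
Slope in that direction = a·(-0.9659) + b·(-0.2588) = 0.78395.
Apparent dip = arctan|0.78395| = 38.1° (true dip is 41.7°, so apparent ≤ true as expected).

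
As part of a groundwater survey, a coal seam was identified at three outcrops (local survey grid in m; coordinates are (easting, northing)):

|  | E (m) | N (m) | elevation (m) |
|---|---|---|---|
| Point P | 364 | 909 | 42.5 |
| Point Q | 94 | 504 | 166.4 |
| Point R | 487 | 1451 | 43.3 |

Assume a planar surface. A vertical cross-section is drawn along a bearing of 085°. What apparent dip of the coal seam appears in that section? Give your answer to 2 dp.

34.31°

Let the plane be z = a·E + b·N + c.
Point Q−Point P: −270a − 405b = 123.9;  Point R−Point P: 123a + 542b = 0.8.
Solving gives a = −0.69907, b = 0.16012.
Unit vector along 085° is (sin 85°, cos 85°) = (0.9962, 0.0872).
Slope in that direction = a·(0.9962) + b·(0.0872) = −0.68246.
Apparent dip = arctan|0.68246| = 34.31° (true dip is 35.6°, so apparent ≤ true as expected).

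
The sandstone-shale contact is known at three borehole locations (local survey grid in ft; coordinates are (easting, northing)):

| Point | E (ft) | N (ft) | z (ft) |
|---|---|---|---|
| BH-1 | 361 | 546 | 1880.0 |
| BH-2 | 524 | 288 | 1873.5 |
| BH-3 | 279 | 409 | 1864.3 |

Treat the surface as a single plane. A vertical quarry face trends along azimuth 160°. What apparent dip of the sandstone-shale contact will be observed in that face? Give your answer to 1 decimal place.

Two edge vectors: BH-1→BH-2 = (163, -258, -6.5), BH-1→BH-3 = (-82, -137, -15.7).
Normal n = (BH-1→BH-2) × (BH-1→BH-3) = (3160.1, 3092.1, -43487).
So ∂z/∂E = −n_x/n_z = 0.07267 and ∂z/∂N = −n_y/n_z = 0.07110.
Unit vector along 160° is (sin 160°, cos 160°) = (0.3420, -0.9397).
Slope in that direction = a·(0.3420) + b·(-0.9397) = −0.04196.
Apparent dip = arctan|0.04196| = 2.4° (true dip is 5.8°, so apparent ≤ true as expected).

2.4°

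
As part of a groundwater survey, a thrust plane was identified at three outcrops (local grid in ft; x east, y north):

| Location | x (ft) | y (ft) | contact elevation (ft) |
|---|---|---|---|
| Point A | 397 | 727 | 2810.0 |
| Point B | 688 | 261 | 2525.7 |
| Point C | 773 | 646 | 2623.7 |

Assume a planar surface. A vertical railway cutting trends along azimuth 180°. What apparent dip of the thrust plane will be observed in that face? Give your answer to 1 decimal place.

Let the plane be z = a·x + b·y + c.
Point B−Point A: 291a − 466b = −284.3;  Point C−Point A: 376a − 81b = −186.3.
Solving gives a = −0.42064, b = 0.34741.
Unit vector along 180° is (sin 180°, cos 180°) = (0.0000, -1.0000).
Slope in that direction = a·(0.0000) + b·(-1.0000) = −0.34741.
Apparent dip = arctan|0.34741| = 19.2° (true dip is 28.6°, so apparent ≤ true as expected).

19.2°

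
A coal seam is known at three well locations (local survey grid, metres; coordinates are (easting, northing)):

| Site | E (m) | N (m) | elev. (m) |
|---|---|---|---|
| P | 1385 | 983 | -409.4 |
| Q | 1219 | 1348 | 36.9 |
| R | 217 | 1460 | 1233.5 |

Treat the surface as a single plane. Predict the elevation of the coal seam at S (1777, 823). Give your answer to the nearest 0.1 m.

-960.7 m

Let the plane be z = a·E + b·N + c.
Q−P: −166a + 365b = 446.3;  R−P: −1168a + 477b = 1642.9.
Solving gives a = −1.114178, b = 0.716018.
Then c = -409.4 − a·1385 − b·983 = 429.89.
At (1777, 823): z = −1979.9 + 589.3 + 429.89 = -960.7 m.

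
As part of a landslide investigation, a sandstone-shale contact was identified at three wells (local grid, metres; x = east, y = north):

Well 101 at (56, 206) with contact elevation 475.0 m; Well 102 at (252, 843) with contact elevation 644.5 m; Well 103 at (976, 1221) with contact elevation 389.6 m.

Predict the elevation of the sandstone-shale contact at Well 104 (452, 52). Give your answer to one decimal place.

Two edge vectors: Well 101→Well 102 = (196, 637, 169.5), Well 101→Well 103 = (920, 1015, -85.4).
Normal n = (Well 101→Well 102) × (Well 101→Well 103) = (-226442.3, 172678.4, -387100).
So ∂z/∂x = −n_x/n_z = −0.584971 and ∂z/∂y = −n_y/n_z = 0.446082.
Intercept c from Well 101: 475 + 32.76 − 91.89 = 415.87.
At (452, 52): z = −264.4 + 23.2 + 415.87 = 174.7 m.

174.7 m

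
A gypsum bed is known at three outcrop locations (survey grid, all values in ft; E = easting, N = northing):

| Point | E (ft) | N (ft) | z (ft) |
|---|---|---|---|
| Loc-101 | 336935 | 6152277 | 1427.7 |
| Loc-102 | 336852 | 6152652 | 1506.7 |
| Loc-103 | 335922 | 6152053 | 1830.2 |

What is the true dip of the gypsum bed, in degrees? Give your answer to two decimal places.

23.71°

Two edge vectors: Loc-101→Loc-102 = (-83, 375, 79), Loc-101→Loc-103 = (-1013, -224, 402.5).
Normal n = (Loc-101→Loc-102) × (Loc-101→Loc-103) = (168633.5, -46619.5, 398467).
So ∂z/∂E = −n_x/n_z = −0.42321 and ∂z/∂N = −n_y/n_z = 0.11700.
Gradient magnitude |∇z| = √(a² + b²) = √(0.17910 + 0.01369) = 0.43908.
True dip = arctan(0.43908) = 23.71°, dipping toward ESE (azimuth ≈ 105°).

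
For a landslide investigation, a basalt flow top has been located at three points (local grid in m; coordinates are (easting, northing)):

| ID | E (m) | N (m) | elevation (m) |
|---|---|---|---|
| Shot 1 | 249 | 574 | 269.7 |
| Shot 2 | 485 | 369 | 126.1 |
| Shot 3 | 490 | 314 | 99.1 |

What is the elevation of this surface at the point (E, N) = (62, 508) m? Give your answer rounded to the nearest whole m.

275 m

Two edge vectors: Shot 1→Shot 2 = (236, -205, -143.6), Shot 1→Shot 3 = (241, -260, -170.6).
Normal n = (Shot 1→Shot 2) × (Shot 1→Shot 3) = (-2363, 5654, -11955).
So ∂z/∂E = −n_x/n_z = −0.19766 and ∂z/∂N = −n_y/n_z = 0.47294.
Intercept c from Shot 1: 269.7 + 49.22 − 271.47 = 47.45.
At (62, 508): z = −12.3 + 240.3 + 47.45 = 275.4 m.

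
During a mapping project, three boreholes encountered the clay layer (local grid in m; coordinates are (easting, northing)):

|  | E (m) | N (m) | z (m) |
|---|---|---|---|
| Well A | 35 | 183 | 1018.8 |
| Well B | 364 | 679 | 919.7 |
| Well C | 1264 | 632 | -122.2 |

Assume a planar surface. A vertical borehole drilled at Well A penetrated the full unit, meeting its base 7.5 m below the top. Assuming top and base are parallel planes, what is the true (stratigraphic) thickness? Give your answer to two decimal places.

4.67 m

Two edge vectors: Well A→Well B = (329, 496, -99.1), Well A→Well C = (1229, 449, -1141).
Normal n = (Well A→Well B) × (Well A→Well C) = (-521440.1, 253595.1, -461863).
So ∂z/∂E = −n_x/n_z = −1.12899 and ∂z/∂N = −n_y/n_z = 0.54907.
|∇z| = √(a²+b²) = 1.25543, so dip δ = arctan(1.25543) = 51.46°.
True thickness = vertical thickness × cos δ = 7.5 × cos 51.46° = 4.67 m.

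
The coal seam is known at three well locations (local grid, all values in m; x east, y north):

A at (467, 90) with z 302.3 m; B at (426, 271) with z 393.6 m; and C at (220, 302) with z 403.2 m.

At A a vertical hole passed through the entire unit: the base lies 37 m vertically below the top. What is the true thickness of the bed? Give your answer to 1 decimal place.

Two edge vectors: A→B = (-41, 181, 91.3), A→C = (-247, 212, 100.9).
Normal n = (A→B) × (A→C) = (-1092.7, -18414.2, 36015).
So ∂z/∂x = −n_x/n_z = 0.03034 and ∂z/∂y = −n_y/n_z = 0.51129.
|∇z| = √(a²+b²) = 0.51219, so dip δ = arctan(0.51219) = 27.12°.
True thickness = vertical thickness × cos δ = 37 × cos 27.12° = 32.9 m.

32.9 m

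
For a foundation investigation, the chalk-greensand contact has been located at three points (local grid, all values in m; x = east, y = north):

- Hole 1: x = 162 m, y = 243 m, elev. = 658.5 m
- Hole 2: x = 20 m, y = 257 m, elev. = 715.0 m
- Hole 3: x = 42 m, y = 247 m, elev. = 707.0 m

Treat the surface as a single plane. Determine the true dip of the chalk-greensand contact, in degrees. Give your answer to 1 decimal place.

Let the plane be z = a·x + b·y + c.
Hole 2−Hole 1: −142a + 14b = 56.5;  Hole 3−Hole 1: −120a + 4b = 48.5.
Solving gives a = −0.40737, b = −0.09622.
Gradient magnitude |∇z| = √(a² + b²) = √(0.16595 + 0.00926) = 0.41858.
True dip = arctan(0.41858) = 22.7°, dipping toward ENE (azimuth ≈ 077°).

22.7°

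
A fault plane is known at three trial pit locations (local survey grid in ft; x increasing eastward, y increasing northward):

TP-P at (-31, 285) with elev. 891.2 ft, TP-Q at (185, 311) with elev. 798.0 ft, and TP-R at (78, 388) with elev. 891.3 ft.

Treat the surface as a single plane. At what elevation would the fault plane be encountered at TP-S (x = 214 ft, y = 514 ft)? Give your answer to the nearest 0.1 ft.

Two edge vectors: TP-P→TP-Q = (216, 26, -93.2), TP-P→TP-R = (109, 103, 0.1).
Normal n = (TP-P→TP-Q) × (TP-P→TP-R) = (9602.2, -10180.4, 19414).
So ∂z/∂x = −n_x/n_z = −0.49460 and ∂z/∂y = −n_y/n_z = 0.52438.
Intercept c from TP-P: 891.2 − 15.33 − 149.45 = 726.42.
At (214, 514): z = −105.8 + 269.5 + 726.42 = 890.1 ft.

890.1 ft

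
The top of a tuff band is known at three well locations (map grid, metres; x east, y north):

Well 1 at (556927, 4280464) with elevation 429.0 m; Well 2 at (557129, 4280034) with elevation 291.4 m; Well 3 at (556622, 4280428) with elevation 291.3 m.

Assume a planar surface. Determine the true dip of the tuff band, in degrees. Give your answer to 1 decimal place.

Two edge vectors: Well 1→Well 2 = (202, -430, -137.6), Well 1→Well 3 = (-305, -36, -137.7).
Normal n = (Well 1→Well 2) × (Well 1→Well 3) = (54257.4, 69783.4, -138422).
So ∂z/∂x = −n_x/n_z = 0.39197 and ∂z/∂y = −n_y/n_z = 0.50414.
Gradient magnitude |∇z| = √(a² + b²) = √(0.15364 + 0.25415) = 0.63859.
True dip = arctan(0.63859) = 32.6°, dipping toward SW (azimuth ≈ 218°).

32.6°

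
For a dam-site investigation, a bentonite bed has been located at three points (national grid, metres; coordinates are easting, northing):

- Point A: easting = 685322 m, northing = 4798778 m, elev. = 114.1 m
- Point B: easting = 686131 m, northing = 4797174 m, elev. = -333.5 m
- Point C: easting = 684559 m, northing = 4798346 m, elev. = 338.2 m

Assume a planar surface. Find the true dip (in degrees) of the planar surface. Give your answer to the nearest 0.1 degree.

Two edge vectors: Point A→Point B = (809, -1604, -447.6), Point A→Point C = (-763, -432, 224.1).
Normal n = (Point A→Point B) × (Point A→Point C) = (-552819.6, 160221.9, -1573340).
So ∂z/∂easting = −n_x/n_z = −0.35137 and ∂z/∂northing = −n_y/n_z = 0.10184.
Gradient magnitude |∇z| = √(a² + b²) = √(0.12346 + 0.01037) = 0.36583.
True dip = arctan(0.36583) = 20.1°, dipping toward ESE (azimuth ≈ 106°).

20.1°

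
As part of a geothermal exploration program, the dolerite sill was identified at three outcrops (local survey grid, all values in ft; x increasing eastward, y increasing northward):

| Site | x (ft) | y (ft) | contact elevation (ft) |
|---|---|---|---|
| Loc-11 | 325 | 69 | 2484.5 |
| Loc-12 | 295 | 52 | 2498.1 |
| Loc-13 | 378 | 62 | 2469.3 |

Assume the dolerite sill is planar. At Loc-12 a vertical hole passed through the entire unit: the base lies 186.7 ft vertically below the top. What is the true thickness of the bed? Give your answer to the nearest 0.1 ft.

173.5 ft

Let the plane be z = a·x + b·y + c.
Loc-12−Loc-11: −30a − 17b = 13.6;  Loc-13−Loc-11: 53a − 7b = −15.2.
Solving gives a = −0.31827, b = −0.23834.
|∇z| = √(a²+b²) = 0.39762, so dip δ = arctan(0.39762) = 21.68°.
True thickness = vertical thickness × cos δ = 186.7 × cos 21.68° = 173.5 ft.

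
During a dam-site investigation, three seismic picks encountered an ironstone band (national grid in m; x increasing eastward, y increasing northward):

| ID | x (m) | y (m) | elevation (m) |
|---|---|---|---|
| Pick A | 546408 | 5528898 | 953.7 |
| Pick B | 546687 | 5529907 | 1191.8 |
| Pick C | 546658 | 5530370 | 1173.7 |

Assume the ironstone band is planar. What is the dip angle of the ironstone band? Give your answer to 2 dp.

Two edge vectors: Pick A→Pick B = (279, 1009, 238.1), Pick A→Pick C = (250, 1472, 220).
Normal n = (Pick A→Pick B) × (Pick A→Pick C) = (-128503.2, -1855, 158438).
So ∂z/∂x = −n_x/n_z = 0.81106 and ∂z/∂y = −n_y/n_z = 0.01171.
Gradient magnitude |∇z| = √(a² + b²) = √(0.65782 + 0.00014) = 0.81115.
True dip = arctan(0.81115) = 39.05°, dipping toward W (azimuth ≈ 269°).

39.05°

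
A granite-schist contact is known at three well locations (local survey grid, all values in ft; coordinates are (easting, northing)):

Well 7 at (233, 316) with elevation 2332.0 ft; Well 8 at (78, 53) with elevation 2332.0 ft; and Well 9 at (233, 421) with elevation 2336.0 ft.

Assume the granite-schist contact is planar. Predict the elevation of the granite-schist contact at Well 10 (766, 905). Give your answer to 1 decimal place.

2320.0 ft

Let the plane be z = a·E + b·N + c.
Well 8−Well 7: −155a − 263b = 0;  Well 9−Well 7: 0a + 105b = 4.
Solving gives a = −0.06464, b = 0.03810.
Then c = 2332 − a·233 − b·316 = 2335.02.
At (766, 905): z = −49.5 + 34.5 + 2335.02 = 2320.0 ft.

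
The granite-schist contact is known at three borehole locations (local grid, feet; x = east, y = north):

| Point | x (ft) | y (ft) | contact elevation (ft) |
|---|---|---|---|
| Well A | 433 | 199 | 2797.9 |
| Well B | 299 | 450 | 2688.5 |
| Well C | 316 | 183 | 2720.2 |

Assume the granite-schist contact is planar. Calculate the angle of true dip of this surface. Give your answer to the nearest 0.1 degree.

34.2°

Two edge vectors: Well A→Well B = (-134, 251, -109.4), Well A→Well C = (-117, -16, -77.7).
Normal n = (Well A→Well B) × (Well A→Well C) = (-21253.1, 2388, 31511).
So ∂z/∂x = −n_x/n_z = 0.67447 and ∂z/∂y = −n_y/n_z = −0.07578.
Gradient magnitude |∇z| = √(a² + b²) = √(0.45490 + 0.00574) = 0.67871.
True dip = arctan(0.67871) = 34.2°, dipping toward W (azimuth ≈ 276°).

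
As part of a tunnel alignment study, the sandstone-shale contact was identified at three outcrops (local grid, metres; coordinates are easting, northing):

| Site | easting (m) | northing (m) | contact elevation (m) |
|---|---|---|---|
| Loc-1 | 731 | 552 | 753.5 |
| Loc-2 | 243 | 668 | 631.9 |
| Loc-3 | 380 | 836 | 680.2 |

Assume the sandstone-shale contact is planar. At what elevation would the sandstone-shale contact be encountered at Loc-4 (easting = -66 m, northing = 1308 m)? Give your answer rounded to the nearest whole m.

Let the plane be z = a·easting + b·northing + c.
Loc-2−Loc-1: −488a + 116b = −121.6;  Loc-3−Loc-1: −351a + 284b = −73.3.
Solving gives a = 0.26597, b = 0.07061.
Then c = 753.5 − a·731 − b·552 = 520.10.
At (-66, 1308): z = −17.6 + 92.4 + 520.10 = 594.9 m.

595 m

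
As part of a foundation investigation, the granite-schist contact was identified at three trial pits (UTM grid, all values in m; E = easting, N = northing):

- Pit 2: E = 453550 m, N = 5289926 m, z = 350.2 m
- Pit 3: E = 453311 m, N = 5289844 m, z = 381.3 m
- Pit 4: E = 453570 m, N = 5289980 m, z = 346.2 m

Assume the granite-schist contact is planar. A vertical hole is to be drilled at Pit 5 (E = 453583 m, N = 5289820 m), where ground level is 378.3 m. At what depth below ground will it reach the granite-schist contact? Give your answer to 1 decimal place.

Let the plane be z = a·E + b·N + c.
Pit 3−Pit 2: −239a − 82b = 31.1;  Pit 4−Pit 2: 20a + 54b = −4.
Solving gives a = −0.119953843, b = −0.029646725.
Then c = 350.2 − a·453550 − b·5289926 = 211584.25.
At (453583, 5289820): z_contact = −54409.02 − 156825.84 + 211584.25 = 349.38 m.
Depth below ground = 378.3 − 349.38 = 28.9 m.

28.9 m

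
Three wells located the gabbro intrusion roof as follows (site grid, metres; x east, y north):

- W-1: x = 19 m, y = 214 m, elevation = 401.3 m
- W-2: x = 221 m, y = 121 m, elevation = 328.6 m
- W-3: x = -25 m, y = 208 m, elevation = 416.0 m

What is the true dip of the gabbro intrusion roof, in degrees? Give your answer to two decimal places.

18.92°

Let the plane be z = a·x + b·y + c.
W-2−W-1: 202a − 93b = −72.7;  W-3−W-1: −44a − 6b = 14.7.
Solving gives a = −0.33999, b = 0.04325.
Gradient magnitude |∇z| = √(a² + b²) = √(0.11559 + 0.00187) = 0.34273.
True dip = arctan(0.34273) = 18.92°, dipping toward E (azimuth ≈ 097°).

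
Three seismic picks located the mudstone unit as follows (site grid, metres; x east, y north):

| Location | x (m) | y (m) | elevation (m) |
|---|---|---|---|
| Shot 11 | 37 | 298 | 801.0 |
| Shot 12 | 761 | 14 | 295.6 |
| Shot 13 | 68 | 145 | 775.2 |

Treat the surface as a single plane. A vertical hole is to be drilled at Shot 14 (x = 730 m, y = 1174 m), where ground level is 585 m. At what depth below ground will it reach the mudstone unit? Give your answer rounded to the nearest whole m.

Two edge vectors: Shot 11→Shot 12 = (724, -284, -505.4), Shot 11→Shot 13 = (31, -153, -25.8).
Normal n = (Shot 11→Shot 12) × (Shot 11→Shot 13) = (-69999, 3011.8, -101968).
So ∂z/∂x = −n_x/n_z = −0.68648 and ∂z/∂y = −n_y/n_z = 0.02954.
Intercept c from Shot 11: 801 + 25.40 − 8.80 = 817.60.
At (730, 1174): z_contact = −501.1 + 34.7 + 817.60 = 351.1 m.
Depth below ground = 585 − 351.1 = 234 m.

234 m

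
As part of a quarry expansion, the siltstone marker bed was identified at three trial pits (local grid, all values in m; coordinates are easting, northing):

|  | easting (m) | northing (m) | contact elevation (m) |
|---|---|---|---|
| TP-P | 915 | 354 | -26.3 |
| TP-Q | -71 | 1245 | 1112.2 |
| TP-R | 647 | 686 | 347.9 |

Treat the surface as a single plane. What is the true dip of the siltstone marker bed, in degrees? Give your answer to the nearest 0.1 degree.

Let the plane be z = a·easting + b·northing + c.
TP-Q−TP-P: −986a + 891b = 1138.5;  TP-R−TP-P: −268a + 332b = 374.2.
Solving gives a = −0.50325, b = 0.72087.
Gradient magnitude |∇z| = √(a² + b²) = √(0.25326 + 0.51965) = 0.87916.
True dip = arctan(0.87916) = 41.3°, dipping toward SE (azimuth ≈ 145°).

41.3°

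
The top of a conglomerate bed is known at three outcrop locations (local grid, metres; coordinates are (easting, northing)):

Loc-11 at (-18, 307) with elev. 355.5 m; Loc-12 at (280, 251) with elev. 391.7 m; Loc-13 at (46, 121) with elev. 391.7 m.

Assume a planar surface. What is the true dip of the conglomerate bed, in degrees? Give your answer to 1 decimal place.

10.6°

Let the plane be z = a·E + b·N + c.
Loc-12−Loc-11: 298a − 56b = 36.2;  Loc-13−Loc-11: 64a − 186b = 36.2.
Solving gives a = 0.09077, b = −0.16339.
Gradient magnitude |∇z| = √(a² + b²) = √(0.00824 + 0.02670) = 0.18691.
True dip = arctan(0.18691) = 10.6°, dipping toward NNW (azimuth ≈ 331°).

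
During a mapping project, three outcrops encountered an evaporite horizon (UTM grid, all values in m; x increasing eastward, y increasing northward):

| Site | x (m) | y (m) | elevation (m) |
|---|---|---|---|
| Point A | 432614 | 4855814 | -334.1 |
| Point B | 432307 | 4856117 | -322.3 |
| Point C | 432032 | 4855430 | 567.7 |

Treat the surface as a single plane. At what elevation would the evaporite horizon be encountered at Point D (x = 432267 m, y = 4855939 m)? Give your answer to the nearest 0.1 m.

-121.2 m

Two edge vectors: Point A→Point B = (-307, 303, 11.8), Point A→Point C = (-582, -384, 901.8).
Normal n = (Point A→Point B) × (Point A→Point C) = (277776.6, 269985, 294234).
So ∂z/∂x = −n_x/n_z = −0.944066967 and ∂z/∂y = −n_y/n_z = −0.917586003.
Intercept c from Point A: -334.1 + 408416.59 + 4455626.96 = 4863709.45.
At (432267, 4855939): z = −408089.0 − 4455741.7 + 4863709.45 = -121.2 m.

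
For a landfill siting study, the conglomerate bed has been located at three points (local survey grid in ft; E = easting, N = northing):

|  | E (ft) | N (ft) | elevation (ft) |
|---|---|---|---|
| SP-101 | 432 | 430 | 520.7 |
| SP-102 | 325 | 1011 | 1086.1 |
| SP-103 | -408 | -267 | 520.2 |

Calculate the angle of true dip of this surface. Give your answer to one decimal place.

Let the plane be z = a·E + b·N + c.
SP-102−SP-101: −107a + 581b = 565.4;  SP-103−SP-101: −840a − 697b = −0.5.
Solving gives a = −0.69993, b = 0.84425.
Gradient magnitude |∇z| = √(a² + b²) = √(0.48990 + 0.71275) = 1.09666.
True dip = arctan(1.09666) = 47.6°, dipping toward SE (azimuth ≈ 140°).

47.6°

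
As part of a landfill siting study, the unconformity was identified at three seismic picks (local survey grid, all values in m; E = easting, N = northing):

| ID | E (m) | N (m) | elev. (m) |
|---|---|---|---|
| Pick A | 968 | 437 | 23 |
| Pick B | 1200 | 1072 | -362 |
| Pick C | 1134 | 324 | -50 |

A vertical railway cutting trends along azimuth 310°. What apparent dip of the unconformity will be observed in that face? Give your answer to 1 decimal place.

16.4°

Let the plane be z = a·E + b·N + c.
Pick B−Pick A: 232a + 635b = −385;  Pick C−Pick A: 166a − 113b = −73.
Solving gives a = −0.68269, b = −0.35687.
Unit vector along 310° is (sin 310°, cos 310°) = (-0.7660, 0.6428).
Slope in that direction = a·(-0.7660) + b·(0.6428) = 0.29358.
Apparent dip = arctan|0.29358| = 16.4° (true dip is 37.6°, so apparent ≤ true as expected).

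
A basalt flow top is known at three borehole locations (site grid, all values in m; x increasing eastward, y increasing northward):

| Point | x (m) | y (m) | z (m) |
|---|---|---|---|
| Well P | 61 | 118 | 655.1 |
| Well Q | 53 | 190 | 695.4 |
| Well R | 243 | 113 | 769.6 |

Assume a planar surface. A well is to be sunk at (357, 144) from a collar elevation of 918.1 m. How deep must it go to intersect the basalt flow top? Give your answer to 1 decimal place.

55.2 m

Let the plane be z = a·x + b·y + c.
Well Q−Well P: −8a + 72b = 40.3;  Well R−Well P: 182a − 5b = 114.5.
Solving gives a = 0.64647, b = 0.63155.
Then c = 655.1 − a·61 − b·118 = 541.14.
At (357, 144): z_contact = 230.79 + 90.94 + 541.14 = 862.88 m.
Depth below ground = 918.1 − 862.88 = 55.2 m.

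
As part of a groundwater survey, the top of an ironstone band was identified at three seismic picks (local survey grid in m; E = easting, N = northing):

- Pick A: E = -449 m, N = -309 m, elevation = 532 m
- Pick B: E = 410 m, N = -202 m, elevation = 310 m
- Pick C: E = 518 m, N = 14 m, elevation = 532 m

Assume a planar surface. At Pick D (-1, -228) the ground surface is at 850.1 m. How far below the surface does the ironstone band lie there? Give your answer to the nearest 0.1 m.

402.8 m

Two edge vectors: Pick A→Pick B = (859, 107, -222), Pick A→Pick C = (967, 323, 0).
Normal n = (Pick A→Pick B) × (Pick A→Pick C) = (71706, -214674, 173988).
So ∂z/∂E = −n_x/n_z = −0.41213 and ∂z/∂N = −n_y/n_z = 1.23384.
Intercept c from Pick A: 532 − 185.05 + 381.26 = 728.21.
At (-1, -228): z_contact = 0.41 − 281.32 + 728.21 = 447.31 m.
Depth below ground = 850.1 − 447.31 = 402.8 m.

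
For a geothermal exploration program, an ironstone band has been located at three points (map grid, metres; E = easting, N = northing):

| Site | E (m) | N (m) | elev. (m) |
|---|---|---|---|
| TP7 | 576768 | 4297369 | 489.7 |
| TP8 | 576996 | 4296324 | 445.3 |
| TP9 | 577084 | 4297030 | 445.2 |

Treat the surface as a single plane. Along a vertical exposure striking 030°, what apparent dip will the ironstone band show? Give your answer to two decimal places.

Two edge vectors: TP7→TP8 = (228, -1045, -44.4), TP7→TP9 = (316, -339, -44.5).
Normal n = (TP7→TP8) × (TP7→TP9) = (31450.9, -3884.4, 252928).
So ∂z/∂E = −n_x/n_z = −0.12435 and ∂z/∂N = −n_y/n_z = 0.01536.
Unit vector along 030° is (sin 30°, cos 30°) = (0.5000, 0.8660).
Slope in that direction = a·(0.5000) + b·(0.8660) = −0.04887.
Apparent dip = arctan|0.04887| = 2.80° (true dip is 7.1°, so apparent ≤ true as expected).

2.80°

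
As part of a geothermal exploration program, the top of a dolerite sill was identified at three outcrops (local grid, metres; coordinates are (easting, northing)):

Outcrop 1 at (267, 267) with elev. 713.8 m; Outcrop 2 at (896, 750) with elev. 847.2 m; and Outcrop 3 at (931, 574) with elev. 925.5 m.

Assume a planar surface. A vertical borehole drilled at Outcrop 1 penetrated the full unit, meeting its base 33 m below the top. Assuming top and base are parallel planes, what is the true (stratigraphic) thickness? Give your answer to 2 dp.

28.37 m

Two edge vectors: Outcrop 1→Outcrop 2 = (629, 483, 133.4), Outcrop 1→Outcrop 3 = (664, 307, 211.7).
Normal n = (Outcrop 1→Outcrop 2) × (Outcrop 1→Outcrop 3) = (61297.3, -44581.7, -127609).
So ∂z/∂E = −n_x/n_z = 0.48035 and ∂z/∂N = −n_y/n_z = −0.34936.
|∇z| = √(a²+b²) = 0.59396, so dip δ = arctan(0.59396) = 30.71°.
True thickness = vertical thickness × cos δ = 33 × cos 30.71° = 28.37 m.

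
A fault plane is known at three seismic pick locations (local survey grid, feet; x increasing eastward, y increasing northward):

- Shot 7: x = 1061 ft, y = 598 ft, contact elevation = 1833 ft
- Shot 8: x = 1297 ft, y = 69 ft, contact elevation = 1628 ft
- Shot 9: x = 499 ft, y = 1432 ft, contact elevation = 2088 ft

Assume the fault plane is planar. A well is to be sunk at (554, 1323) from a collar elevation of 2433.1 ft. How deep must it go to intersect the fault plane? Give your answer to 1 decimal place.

385.1 ft

Two edge vectors: Shot 7→Shot 8 = (236, -529, -205), Shot 7→Shot 9 = (-562, 834, 255).
Normal n = (Shot 7→Shot 8) × (Shot 7→Shot 9) = (36075, 55030, -100474).
So ∂z/∂x = −n_x/n_z = 0.359048 and ∂z/∂y = −n_y/n_z = 0.547704.
Intercept c from Shot 7: 1833 − 380.95 − 327.53 = 1124.52.
At (554, 1323): z_contact = 198.91 + 724.61 + 1124.52 = 2048.05 ft.
Depth below ground = 2433.1 − 2048.05 = 385.1 ft.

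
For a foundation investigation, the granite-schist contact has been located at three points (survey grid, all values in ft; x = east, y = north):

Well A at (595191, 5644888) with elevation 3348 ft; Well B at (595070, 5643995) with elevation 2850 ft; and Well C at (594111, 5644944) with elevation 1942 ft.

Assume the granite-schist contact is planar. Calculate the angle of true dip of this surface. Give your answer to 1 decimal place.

54.0°

Two edge vectors: Well A→Well B = (-121, -893, -498), Well A→Well C = (-1080, 56, -1406).
Normal n = (Well A→Well B) × (Well A→Well C) = (1283446, 367714, -971216).
So ∂z/∂x = −n_x/n_z = 1.32148 and ∂z/∂y = −n_y/n_z = 0.37861.
Gradient magnitude |∇z| = √(a² + b²) = √(1.74632 + 0.14335) = 1.37465.
True dip = arctan(1.37465) = 54.0°, dipping toward WSW (azimuth ≈ 254°).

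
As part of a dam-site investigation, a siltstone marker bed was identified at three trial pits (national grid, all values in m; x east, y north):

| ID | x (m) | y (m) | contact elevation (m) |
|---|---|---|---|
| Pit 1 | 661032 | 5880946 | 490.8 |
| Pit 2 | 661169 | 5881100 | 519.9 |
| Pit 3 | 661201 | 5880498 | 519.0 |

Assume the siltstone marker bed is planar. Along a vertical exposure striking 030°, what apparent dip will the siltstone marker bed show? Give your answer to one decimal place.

6.3°

Two edge vectors: Pit 1→Pit 2 = (137, 154, 29.1), Pit 1→Pit 3 = (169, -448, 28.2).
Normal n = (Pit 1→Pit 2) × (Pit 1→Pit 3) = (17379.6, 1054.5, -87402).
So ∂z/∂x = −n_x/n_z = 0.19885 and ∂z/∂y = −n_y/n_z = 0.01206.
Unit vector along 030° is (sin 30°, cos 30°) = (0.5000, 0.8660).
Slope in that direction = a·(0.5000) + b·(0.8660) = 0.10987.
Apparent dip = arctan|0.10987| = 6.3° (true dip is 11.3°, so apparent ≤ true as expected).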